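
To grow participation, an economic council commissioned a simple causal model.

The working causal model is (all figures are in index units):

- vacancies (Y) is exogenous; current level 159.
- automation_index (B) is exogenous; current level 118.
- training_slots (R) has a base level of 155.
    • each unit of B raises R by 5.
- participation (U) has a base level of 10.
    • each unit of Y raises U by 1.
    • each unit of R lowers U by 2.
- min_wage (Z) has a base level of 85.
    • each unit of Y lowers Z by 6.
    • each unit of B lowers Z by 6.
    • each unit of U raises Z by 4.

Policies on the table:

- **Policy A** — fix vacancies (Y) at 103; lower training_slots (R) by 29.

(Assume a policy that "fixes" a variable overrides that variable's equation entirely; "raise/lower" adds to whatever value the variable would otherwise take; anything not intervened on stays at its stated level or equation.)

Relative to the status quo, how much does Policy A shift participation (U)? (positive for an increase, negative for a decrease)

Baseline:
  Y = 159
  B = 118
  R = 155 + 5·118 = 745
  U = 10 + 159 − 2·745 = -1321
Policy A (Y := 103, R − 29):
  Y = 103
  B = 118
  R = 155 + 5·118 (−29 from intervention) = 716
  U = 10 + 103 − 2·716 = -1319
Change in U: -1319 − (-1321) = 2

2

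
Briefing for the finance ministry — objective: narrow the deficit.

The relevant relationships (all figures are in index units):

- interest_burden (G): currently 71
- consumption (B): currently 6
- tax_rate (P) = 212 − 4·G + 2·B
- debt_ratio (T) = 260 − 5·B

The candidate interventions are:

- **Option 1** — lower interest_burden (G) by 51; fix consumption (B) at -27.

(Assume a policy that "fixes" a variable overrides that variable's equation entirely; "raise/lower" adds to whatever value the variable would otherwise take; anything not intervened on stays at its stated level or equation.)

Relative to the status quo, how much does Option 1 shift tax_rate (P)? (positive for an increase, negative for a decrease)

Baseline:
  G = 71
  B = 6
  P = 212 − 4·71 + 2·6 = -60
Option 1 (G − 51, B := -27):
  G = 71 − 51 = 20
  B = -27
  P = 212 − 4·20 + 2·(-27) = 78
Change in P: 78 − (-60) = 138

138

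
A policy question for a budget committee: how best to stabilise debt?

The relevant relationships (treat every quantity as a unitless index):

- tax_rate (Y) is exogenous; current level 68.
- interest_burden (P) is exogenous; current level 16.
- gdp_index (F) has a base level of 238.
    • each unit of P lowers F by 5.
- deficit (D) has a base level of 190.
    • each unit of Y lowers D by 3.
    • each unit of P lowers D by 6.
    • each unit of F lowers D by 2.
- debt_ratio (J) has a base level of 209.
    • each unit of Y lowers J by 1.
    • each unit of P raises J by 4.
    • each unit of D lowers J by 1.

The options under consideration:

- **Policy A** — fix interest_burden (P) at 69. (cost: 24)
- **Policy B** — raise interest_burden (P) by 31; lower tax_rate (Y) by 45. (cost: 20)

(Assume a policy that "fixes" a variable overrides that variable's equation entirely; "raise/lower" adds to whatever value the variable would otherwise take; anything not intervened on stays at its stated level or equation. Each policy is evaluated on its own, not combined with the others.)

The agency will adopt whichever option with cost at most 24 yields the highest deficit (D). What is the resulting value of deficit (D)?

Policy A (P := 69):
  Y = 68
  P = 69
  F = 238 − 5·69 = -107
  D = 190 − 3·68 − 6·69 − 2·(-107) = -214
Policy B (P + 31, Y − 45):
  Y = 68 − 45 = 23
  P = 16 + 31 = 47
  F = 238 − 5·47 = 3
  D = 190 − 3·23 − 6·47 − 2·3 = -167
Comparing — Policy A: D=-214, Policy B: D=-167. Highest is -167 (Policy B).

-167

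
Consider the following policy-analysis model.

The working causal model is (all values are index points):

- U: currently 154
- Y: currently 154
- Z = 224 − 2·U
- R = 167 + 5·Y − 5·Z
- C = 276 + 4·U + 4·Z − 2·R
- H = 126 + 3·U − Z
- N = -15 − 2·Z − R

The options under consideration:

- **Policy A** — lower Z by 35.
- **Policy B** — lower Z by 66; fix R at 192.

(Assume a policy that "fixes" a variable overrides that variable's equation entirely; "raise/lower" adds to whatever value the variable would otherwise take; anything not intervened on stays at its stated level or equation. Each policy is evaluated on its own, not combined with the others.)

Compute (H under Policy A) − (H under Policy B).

-31

Policy A (Z − 35):
  U = 154
  Z = 224 − 2·154 (−35 from intervention) = -119
  H = 126 + 3·154 − (-119) = 707
Policy B (Z − 66, R := 192):
  U = 154
  Z = 224 − 2·154 (−66 from intervention) = -150
  H = 126 + 3·154 − (-150) = 738
H: 707 − 738 = -31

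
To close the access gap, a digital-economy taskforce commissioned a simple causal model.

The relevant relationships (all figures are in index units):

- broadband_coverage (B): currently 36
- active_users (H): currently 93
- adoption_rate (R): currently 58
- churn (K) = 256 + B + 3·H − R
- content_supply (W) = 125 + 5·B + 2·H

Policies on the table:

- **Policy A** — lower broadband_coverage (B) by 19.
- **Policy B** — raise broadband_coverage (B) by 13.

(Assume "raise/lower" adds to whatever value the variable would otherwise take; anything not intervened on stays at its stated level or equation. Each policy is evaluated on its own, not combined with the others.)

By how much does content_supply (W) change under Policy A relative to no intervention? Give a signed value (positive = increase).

Baseline:
  B = 36
  H = 93
  W = 125 + 5·36 + 2·93 = 491
Policy A (B − 19):
  B = 36 − 19 = 17
  H = 93
  W = 125 + 5·17 + 2·93 = 396
Change in W: 396 − 491 = -95

-95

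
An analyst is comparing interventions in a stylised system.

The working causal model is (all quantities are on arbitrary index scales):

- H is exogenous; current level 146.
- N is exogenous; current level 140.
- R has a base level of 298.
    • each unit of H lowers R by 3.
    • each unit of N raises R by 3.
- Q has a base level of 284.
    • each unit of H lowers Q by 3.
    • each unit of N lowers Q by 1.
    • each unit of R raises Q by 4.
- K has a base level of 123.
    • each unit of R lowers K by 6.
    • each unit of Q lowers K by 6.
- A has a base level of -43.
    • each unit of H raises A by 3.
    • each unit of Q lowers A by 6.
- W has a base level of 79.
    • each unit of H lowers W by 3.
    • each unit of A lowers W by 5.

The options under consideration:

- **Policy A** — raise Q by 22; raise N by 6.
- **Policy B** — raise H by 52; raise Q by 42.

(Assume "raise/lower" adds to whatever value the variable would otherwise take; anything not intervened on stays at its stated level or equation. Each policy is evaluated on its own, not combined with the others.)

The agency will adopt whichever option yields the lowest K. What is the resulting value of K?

-7149

Policy A (Q + 22, N + 6):
  H = 146
  N = 140 + 6 = 146
  R = 298 − 3·146 + 3·146 = 298
  Q = 284 − 3·146 − 146 + 4·298 (+22 from intervention) = 914
  K = 123 − 6·298 − 6·914 = -7149
Policy B (H + 52, Q + 42):
  H = 146 + 52 = 198
  N = 140
  R = 298 − 3·198 + 3·140 = 124
  Q = 284 − 3·198 − 140 + 4·124 (+42 from intervention) = 88
  K = 123 − 6·124 − 6·88 = -1149
Comparing — Policy A: K=-7149, Policy B: K=-1149. Lowest is -7149 (Policy A).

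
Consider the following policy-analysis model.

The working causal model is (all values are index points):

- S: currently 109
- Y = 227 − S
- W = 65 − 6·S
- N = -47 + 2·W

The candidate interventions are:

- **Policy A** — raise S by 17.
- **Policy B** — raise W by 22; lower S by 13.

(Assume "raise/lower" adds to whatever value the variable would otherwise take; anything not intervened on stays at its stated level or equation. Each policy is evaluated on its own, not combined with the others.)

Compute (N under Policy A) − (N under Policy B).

-404

Policy A (S + 17):
  S = 109 + 17 = 126
  W = 65 − 6·126 = -691
  N = -47 + 2·(-691) = -1429
Policy B (W + 22, S − 13):
  S = 109 − 13 = 96
  W = 65 − 6·96 (+22 from intervention) = -489
  N = -47 + 2·(-489) = -1025
N: -1429 − (-1025) = -404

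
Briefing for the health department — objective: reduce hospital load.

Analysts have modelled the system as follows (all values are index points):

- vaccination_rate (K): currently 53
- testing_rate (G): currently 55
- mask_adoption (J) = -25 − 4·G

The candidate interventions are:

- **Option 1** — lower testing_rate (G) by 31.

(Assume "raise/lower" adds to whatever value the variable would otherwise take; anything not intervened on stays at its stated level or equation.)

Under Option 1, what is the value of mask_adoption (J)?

Option 1 (G − 31):
  G = 55 − 31 = 24
  J = -25 − 4·24 = -121

-121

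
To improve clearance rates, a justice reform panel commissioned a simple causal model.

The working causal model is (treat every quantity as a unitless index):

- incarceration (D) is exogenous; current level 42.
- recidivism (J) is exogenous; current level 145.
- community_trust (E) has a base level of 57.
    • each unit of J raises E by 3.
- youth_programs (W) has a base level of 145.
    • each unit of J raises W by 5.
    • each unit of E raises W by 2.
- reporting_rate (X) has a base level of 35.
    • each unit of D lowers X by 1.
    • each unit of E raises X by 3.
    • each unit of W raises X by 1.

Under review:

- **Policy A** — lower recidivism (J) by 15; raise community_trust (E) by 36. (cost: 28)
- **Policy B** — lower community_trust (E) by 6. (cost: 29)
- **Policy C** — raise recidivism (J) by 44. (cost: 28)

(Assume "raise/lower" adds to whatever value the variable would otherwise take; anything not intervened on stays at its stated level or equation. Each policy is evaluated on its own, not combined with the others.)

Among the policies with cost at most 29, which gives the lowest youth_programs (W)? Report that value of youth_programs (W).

Policy A (J − 15, E + 36):
  J = 145 − 15 = 130
  E = 57 + 3·130 (+36 from intervention) = 483
  W = 145 + 5·130 + 2·483 = 1761
Policy B (E − 6):
  J = 145
  E = 57 + 3·145 (−6 from intervention) = 486
  W = 145 + 5·145 + 2·486 = 1842
Policy C (J + 44):
  J = 145 + 44 = 189
  E = 57 + 3·189 = 624
  W = 145 + 5·189 + 2·624 = 2338
Comparing — Policy A: W=1761, Policy B: W=1842, Policy C: W=2338. Lowest is 1761 (Policy A).

1761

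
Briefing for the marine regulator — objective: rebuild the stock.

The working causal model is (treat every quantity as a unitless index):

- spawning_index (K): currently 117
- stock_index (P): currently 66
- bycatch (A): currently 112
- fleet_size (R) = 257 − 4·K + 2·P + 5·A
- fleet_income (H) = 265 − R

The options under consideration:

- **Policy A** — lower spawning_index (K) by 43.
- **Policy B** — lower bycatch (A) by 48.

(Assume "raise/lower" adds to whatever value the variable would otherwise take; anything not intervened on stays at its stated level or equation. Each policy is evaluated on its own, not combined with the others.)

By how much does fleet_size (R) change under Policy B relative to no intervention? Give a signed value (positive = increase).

-240

Baseline:
  K = 117
  P = 66
  A = 112
  R = 257 − 4·117 + 2·66 + 5·112 = 481
Policy B (A − 48):
  K = 117
  P = 66
  A = 112 − 48 = 64
  R = 257 − 4·117 + 2·66 + 5·64 = 241
Change in R: 241 − 481 = -240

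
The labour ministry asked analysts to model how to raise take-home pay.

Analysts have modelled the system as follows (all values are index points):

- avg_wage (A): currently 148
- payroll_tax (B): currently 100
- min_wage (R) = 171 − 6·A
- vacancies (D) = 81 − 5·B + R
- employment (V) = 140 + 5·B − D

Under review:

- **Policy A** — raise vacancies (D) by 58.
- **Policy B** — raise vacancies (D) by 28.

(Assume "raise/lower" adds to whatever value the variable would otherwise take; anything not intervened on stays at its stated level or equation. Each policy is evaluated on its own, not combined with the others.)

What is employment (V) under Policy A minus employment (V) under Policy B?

Policy A (D + 58):
  A = 148
  B = 100
  R = 171 − 6·148 = -717
  D = 81 − 5·100 + (-717) (+58 from intervention) = -1078
  V = 140 + 5·100 − (-1078) = 1718
Policy B (D + 28):
  A = 148
  B = 100
  R = 171 − 6·148 = -717
  D = 81 − 5·100 + (-717) (+28 from intervention) = -1108
  V = 140 + 5·100 − (-1108) = 1748
V: 1718 − 1748 = -30

-30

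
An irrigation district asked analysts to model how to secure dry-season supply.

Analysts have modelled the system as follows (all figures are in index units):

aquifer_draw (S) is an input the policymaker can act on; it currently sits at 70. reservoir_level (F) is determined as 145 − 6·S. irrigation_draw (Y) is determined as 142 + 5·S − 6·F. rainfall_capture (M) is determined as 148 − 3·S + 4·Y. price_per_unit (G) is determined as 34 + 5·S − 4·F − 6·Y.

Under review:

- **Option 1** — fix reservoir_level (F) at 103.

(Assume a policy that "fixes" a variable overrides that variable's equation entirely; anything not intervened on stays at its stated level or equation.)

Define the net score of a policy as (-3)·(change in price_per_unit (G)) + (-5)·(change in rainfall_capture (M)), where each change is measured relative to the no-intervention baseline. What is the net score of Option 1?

9072

Baseline:
  S = 70
  F = 145 − 6·70 = -275
  Y = 142 + 5·70 − 6·(-275) = 2142
  M = 148 − 3·70 + 4·2142 = 8506
  G = 34 + 5·70 − 4·(-275) − 6·2142 = -11368
Option 1 (F := 103):
  S = 70
  F = 103
  Y = 142 + 5·70 − 6·103 = -126
  M = 148 − 3·70 + 4·(-126) = -566
  G = 34 + 5·70 − 4·103 − 6·(-126) = 728
ΔG = 728 − (-11368) = 12096; ΔM = -566 − 8506 = -9072
Score = (-3)·12096 + (-5)·(-9072) = 9072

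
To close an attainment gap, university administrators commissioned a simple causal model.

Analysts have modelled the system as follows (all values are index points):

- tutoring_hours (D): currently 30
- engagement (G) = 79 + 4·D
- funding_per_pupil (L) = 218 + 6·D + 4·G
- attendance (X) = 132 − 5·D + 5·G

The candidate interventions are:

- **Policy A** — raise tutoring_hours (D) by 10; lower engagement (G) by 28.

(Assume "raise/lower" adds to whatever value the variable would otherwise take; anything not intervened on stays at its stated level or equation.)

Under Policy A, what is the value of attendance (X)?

987

Policy A (D + 10, G − 28):
  D = 30 + 10 = 40
  G = 79 + 4·40 (−28 from intervention) = 211
  X = 132 − 5·40 + 5·211 = 987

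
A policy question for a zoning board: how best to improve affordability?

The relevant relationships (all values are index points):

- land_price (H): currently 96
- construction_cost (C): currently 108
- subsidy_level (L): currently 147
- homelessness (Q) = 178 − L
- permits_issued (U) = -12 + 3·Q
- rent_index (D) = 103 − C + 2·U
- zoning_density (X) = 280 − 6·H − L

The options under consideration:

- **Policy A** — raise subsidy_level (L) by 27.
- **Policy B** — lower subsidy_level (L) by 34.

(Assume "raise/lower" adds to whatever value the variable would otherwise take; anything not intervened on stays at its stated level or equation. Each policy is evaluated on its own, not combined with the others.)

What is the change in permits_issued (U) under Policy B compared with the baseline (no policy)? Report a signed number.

102

Baseline:
  L = 147
  Q = 178 − 147 = 31
  U = -12 + 3·31 = 81
Policy B (L − 34):
  L = 147 − 34 = 113
  Q = 178 − 113 = 65
  U = -12 + 3·65 = 183
Change in U: 183 − 81 = 102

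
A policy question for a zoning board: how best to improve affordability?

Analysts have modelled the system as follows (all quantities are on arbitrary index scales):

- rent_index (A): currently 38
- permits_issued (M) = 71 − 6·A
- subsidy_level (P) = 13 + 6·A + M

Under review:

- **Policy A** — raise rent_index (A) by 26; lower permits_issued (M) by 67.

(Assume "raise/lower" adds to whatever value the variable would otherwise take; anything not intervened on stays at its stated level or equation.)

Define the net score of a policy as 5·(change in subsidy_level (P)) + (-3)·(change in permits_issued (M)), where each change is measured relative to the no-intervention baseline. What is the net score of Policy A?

334

Baseline:
  A = 38
  M = 71 − 6·38 = -157
  P = 13 + 6·38 + (-157) = 84
Policy A (A + 26, M − 67):
  A = 38 + 26 = 64
  M = 71 − 6·64 (−67 from intervention) = -380
  P = 13 + 6·64 + (-380) = 17
ΔP = 17 − 84 = -67; ΔM = -380 − (-157) = -223
Score = 5·(-67) + (-3)·(-223) = 334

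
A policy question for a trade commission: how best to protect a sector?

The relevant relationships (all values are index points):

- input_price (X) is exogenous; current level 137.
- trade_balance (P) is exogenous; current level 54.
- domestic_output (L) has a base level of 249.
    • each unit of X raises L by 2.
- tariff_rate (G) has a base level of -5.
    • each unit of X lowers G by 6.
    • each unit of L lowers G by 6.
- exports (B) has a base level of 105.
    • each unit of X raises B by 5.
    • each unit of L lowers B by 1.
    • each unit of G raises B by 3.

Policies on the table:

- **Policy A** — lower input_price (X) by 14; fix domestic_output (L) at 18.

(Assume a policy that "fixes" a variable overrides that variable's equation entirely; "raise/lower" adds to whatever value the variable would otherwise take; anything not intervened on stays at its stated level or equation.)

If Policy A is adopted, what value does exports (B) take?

Policy A (X − 14, L := 18):
  X = 137 − 14 = 123
  L = 18
  G = -5 − 6·123 − 6·18 = -851
  B = 105 + 5·123 − 18 + 3·(-851) = -1851

-1851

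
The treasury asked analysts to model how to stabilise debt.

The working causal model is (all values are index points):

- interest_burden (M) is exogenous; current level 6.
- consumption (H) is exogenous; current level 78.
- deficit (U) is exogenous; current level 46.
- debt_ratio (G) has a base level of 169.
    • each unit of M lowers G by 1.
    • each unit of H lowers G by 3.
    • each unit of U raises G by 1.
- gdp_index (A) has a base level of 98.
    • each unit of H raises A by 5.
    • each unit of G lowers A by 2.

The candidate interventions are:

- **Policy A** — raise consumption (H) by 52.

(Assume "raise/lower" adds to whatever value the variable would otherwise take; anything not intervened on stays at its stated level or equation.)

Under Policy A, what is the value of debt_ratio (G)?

-181

Policy A (H + 52):
  M = 6
  H = 78 + 52 = 130
  U = 46
  G = 169 − 6 − 3·130 + 46 = -181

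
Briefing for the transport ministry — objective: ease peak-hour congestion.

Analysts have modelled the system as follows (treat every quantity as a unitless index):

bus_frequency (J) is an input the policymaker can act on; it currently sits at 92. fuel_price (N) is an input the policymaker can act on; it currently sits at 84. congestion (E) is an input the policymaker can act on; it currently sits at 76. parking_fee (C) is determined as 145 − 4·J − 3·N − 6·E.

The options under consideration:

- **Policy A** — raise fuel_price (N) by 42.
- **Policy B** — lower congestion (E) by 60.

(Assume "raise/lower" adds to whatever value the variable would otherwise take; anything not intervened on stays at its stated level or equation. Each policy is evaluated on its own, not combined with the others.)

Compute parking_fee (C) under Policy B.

Policy B (E − 60):
  J = 92
  N = 84
  E = 76 − 60 = 16
  C = 145 − 4·92 − 3·84 − 6·16 = -571

-571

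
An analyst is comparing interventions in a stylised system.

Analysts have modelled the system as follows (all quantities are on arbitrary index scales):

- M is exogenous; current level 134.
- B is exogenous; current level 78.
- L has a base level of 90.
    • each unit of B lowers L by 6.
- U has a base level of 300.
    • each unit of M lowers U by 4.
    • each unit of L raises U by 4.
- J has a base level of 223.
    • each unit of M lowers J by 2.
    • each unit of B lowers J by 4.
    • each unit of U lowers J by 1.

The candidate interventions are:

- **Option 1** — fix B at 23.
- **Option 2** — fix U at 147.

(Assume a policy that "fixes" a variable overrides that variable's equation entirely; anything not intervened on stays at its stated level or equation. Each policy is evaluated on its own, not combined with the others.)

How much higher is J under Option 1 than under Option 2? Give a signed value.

Option 1 (B := 23):
  M = 134
  B = 23
  L = 90 − 6·23 = -48
  U = 300 − 4·134 + 4·(-48) = -428
  J = 223 − 2·134 − 4·23 − (-428) = 291
Option 2 (U := 147):
  M = 134
  B = 78
  L = 90 − 6·78 = -378
  U = 147
  J = 223 − 2·134 − 4·78 − 147 = -504
J: 291 − (-504) = 795

795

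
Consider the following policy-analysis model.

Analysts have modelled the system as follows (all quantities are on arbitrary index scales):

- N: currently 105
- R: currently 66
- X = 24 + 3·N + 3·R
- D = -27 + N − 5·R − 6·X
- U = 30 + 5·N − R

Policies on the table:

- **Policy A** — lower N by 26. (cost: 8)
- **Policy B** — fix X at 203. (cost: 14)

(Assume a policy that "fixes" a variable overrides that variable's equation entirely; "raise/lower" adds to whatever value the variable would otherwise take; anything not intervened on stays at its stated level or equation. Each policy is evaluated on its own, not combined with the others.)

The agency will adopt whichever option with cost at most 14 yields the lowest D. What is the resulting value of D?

Policy A (N − 26):
  N = 105 − 26 = 79
  R = 66
  X = 24 + 3·79 + 3·66 = 459
  D = -27 + 79 − 5·66 − 6·459 = -3032
Policy B (X := 203):
  N = 105
  R = 66
  X = 203
  D = -27 + 105 − 5·66 − 6·203 = -1470
Comparing — Policy A: D=-3032, Policy B: D=-1470. Lowest is -3032 (Policy A).

-3032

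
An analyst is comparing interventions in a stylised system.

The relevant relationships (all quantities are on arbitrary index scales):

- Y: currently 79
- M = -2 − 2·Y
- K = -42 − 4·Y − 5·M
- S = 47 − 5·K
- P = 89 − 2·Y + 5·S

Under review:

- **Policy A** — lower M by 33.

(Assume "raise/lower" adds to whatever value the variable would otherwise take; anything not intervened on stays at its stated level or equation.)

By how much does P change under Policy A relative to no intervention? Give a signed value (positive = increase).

Baseline:
  Y = 79
  M = -2 − 2·79 = -160
  K = -42 − 4·79 − 5·(-160) = 442
  S = 47 − 5·442 = -2163
  P = 89 − 2·79 + 5·(-2163) = -10884
Policy A (M − 33):
  Y = 79
  M = -2 − 2·79 (−33 from intervention) = -193
  K = -42 − 4·79 − 5·(-193) = 607
  S = 47 − 5·607 = -2988
  P = 89 − 2·79 + 5·(-2988) = -15009
Change in P: -15009 − (-10884) = -4125

-4125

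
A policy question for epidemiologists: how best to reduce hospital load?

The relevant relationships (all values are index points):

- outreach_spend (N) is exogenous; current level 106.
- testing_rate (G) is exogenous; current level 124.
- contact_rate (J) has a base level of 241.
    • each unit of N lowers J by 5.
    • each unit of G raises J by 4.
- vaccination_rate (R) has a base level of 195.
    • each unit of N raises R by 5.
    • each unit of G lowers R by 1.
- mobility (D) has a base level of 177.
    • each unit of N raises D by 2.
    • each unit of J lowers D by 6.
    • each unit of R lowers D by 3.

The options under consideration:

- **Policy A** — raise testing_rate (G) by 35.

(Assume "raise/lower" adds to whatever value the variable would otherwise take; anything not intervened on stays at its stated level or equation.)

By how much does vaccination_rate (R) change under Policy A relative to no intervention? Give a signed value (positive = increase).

Baseline:
  N = 106
  G = 124
  R = 195 + 5·106 − 124 = 601
Policy A (G + 35):
  N = 106
  G = 124 + 35 = 159
  R = 195 + 5·106 − 159 = 566
Change in R: 566 − 601 = -35

-35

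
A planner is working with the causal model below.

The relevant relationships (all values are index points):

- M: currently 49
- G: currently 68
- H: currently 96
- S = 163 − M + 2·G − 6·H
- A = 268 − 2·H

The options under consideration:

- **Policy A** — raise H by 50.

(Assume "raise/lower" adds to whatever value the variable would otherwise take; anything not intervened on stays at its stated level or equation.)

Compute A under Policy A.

-24

Policy A (H + 50):
  H = 96 + 50 = 146
  A = 268 − 2·146 = -24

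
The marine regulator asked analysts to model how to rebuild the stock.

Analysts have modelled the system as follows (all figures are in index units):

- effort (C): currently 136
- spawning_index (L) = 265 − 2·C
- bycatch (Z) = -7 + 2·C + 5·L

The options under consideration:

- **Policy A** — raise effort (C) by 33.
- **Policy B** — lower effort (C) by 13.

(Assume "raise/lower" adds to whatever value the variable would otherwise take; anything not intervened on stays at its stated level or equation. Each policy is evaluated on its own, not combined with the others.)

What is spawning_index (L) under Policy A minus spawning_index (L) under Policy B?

Policy A (C + 33):
  C = 136 + 33 = 169
  L = 265 − 2·169 = -73
Policy B (C − 13):
  C = 136 − 13 = 123
  L = 265 − 2·123 = 19
L: -73 − 19 = -92

-92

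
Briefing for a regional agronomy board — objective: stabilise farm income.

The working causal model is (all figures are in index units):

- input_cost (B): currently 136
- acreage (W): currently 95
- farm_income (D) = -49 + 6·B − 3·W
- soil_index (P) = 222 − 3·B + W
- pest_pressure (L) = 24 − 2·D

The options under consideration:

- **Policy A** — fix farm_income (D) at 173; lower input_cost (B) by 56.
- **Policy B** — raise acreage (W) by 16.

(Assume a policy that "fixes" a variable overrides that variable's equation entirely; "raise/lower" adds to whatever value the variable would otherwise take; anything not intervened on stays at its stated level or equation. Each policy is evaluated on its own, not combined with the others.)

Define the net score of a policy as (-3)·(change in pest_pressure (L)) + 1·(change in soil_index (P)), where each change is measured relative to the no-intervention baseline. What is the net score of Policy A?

Baseline:
  B = 136
  W = 95
  D = -49 + 6·136 − 3·95 = 482
  P = 222 − 3·136 + 95 = -91
  L = 24 − 2·482 = -940
Policy A (D := 173, B − 56):
  B = 136 − 56 = 80
  W = 95
  D = 173
  P = 222 − 3·80 + 95 = 77
  L = 24 − 2·173 = -322
ΔL = -322 − (-940) = 618; ΔP = 77 − (-91) = 168
Score = (-3)·618 + 1·168 = -1686

-1686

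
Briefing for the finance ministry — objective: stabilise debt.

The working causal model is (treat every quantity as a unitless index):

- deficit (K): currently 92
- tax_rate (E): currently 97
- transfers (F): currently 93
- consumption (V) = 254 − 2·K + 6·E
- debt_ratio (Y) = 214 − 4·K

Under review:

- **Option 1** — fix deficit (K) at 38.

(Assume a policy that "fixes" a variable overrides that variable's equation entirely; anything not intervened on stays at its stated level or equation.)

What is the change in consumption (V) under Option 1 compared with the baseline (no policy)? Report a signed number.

Baseline:
  K = 92
  E = 97
  V = 254 − 2·92 + 6·97 = 652
Option 1 (K := 38):
  K = 38
  E = 97
  V = 254 − 2·38 + 6·97 = 760
Change in V: 760 − 652 = 108

108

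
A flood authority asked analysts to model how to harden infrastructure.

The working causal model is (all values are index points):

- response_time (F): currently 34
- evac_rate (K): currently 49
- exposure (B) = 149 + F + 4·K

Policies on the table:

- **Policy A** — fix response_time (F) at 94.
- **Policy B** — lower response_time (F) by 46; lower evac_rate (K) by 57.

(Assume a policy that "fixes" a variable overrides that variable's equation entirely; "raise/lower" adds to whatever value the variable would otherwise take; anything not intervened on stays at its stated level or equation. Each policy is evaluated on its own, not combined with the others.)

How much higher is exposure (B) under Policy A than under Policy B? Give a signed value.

Policy A (F := 94):
  F = 94
  K = 49
  B = 149 + 94 + 4·49 = 439
Policy B (F − 46, K − 57):
  F = 34 − 46 = -12
  K = 49 − 57 = -8
  B = 149 + (-12) + 4·(-8) = 105
B: 439 − 105 = 334

334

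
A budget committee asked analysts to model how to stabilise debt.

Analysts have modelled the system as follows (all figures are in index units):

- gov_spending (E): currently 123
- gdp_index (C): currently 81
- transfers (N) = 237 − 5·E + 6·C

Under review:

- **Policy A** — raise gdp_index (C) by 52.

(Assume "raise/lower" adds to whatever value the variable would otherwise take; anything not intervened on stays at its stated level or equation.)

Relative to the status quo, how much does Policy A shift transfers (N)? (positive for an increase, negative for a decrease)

Baseline:
  E = 123
  C = 81
  N = 237 − 5·123 + 6·81 = 108
Policy A (C + 52):
  E = 123
  C = 81 + 52 = 133
  N = 237 − 5·123 + 6·133 = 420
Change in N: 420 − 108 = 312

312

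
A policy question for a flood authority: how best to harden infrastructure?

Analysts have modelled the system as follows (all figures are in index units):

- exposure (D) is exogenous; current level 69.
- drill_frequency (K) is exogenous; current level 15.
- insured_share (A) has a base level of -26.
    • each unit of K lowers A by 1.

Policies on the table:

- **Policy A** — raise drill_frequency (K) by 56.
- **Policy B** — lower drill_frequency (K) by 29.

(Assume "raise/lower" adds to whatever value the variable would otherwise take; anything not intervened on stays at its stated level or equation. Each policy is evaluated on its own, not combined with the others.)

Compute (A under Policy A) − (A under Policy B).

Policy A (K + 56):
  K = 15 + 56 = 71
  A = -26 − 71 = -97
Policy B (K − 29):
  K = 15 − 29 = -14
  A = -26 − (-14) = -12
A: -97 − (-12) = -85

-85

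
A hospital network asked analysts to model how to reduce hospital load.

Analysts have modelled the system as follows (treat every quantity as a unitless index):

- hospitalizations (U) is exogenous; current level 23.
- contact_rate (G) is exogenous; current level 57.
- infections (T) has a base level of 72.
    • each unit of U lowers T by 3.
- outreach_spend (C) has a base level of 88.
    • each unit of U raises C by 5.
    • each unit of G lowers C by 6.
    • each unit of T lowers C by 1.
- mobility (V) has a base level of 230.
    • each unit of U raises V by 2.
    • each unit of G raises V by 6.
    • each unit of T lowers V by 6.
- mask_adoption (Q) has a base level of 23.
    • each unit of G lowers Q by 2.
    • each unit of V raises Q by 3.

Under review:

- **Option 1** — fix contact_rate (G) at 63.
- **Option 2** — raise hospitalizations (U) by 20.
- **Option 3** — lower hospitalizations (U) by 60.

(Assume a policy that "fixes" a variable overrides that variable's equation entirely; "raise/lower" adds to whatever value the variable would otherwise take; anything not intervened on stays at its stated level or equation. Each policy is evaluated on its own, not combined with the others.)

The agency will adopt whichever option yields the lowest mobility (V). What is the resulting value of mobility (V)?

Option 1 (G := 63):
  U = 23
  G = 63
  T = 72 − 3·23 = 3
  V = 230 + 2·23 + 6·63 − 6·3 = 636
Option 2 (U + 20):
  U = 23 + 20 = 43
  G = 57
  T = 72 − 3·43 = -57
  V = 230 + 2·43 + 6·57 − 6·(-57) = 1000
Option 3 (U − 60):
  U = 23 − 60 = -37
  G = 57
  T = 72 − 3·(-37) = 183
  V = 230 + 2·(-37) + 6·57 − 6·183 = -600
Comparing — Option 1: V=636, Option 2: V=1000, Option 3: V=-600. Lowest is -600 (Option 3).

-600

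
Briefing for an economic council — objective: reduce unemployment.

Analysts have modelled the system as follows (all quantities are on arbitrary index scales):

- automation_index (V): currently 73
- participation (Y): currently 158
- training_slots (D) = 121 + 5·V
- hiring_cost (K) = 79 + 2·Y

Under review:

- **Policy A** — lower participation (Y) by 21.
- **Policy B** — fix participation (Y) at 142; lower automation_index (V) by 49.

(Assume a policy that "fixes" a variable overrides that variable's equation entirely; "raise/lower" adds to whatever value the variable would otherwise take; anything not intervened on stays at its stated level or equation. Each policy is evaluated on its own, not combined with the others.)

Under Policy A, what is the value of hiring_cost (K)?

353

Policy A (Y − 21):
  Y = 158 − 21 = 137
  K = 79 + 2·137 = 353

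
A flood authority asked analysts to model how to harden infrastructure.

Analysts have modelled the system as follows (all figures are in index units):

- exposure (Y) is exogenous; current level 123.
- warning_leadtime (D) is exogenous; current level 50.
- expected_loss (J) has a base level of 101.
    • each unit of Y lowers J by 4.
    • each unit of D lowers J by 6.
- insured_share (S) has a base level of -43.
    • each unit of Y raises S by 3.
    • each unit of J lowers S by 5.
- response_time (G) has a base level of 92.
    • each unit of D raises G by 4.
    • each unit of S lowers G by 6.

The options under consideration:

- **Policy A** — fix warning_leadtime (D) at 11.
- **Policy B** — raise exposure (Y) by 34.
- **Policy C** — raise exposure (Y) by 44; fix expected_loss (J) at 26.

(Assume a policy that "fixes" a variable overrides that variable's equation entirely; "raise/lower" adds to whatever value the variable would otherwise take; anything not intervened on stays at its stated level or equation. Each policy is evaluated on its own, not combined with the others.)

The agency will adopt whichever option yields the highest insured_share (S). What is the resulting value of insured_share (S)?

Policy A (D := 11):
  Y = 123
  D = 11
  J = 101 − 4·123 − 6·11 = -457
  S = -43 + 3·123 − 5·(-457) = 2611
Policy B (Y + 34):
  Y = 123 + 34 = 157
  D = 50
  J = 101 − 4·157 − 6·50 = -827
  S = -43 + 3·157 − 5·(-827) = 4563
Policy C (Y + 44, J := 26):
  Y = 123 + 44 = 167
  D = 50
  J = 26
  S = -43 + 3·167 − 5·26 = 328
Comparing — Policy A: S=2611, Policy B: S=4563, Policy C: S=328. Highest is 4563 (Policy B).

4563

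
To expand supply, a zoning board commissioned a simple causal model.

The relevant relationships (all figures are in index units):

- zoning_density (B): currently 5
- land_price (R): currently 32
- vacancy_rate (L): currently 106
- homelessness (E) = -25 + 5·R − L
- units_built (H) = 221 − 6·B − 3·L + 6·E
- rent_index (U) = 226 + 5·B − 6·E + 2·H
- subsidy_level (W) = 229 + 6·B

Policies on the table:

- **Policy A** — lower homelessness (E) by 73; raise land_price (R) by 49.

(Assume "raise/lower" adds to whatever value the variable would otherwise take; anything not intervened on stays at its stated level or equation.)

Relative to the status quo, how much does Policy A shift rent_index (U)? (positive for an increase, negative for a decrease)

1032

Baseline:
  B = 5
  R = 32
  L = 106
  E = -25 + 5·32 − 106 = 29
  H = 221 − 6·5 − 3·106 + 6·29 = 47
  U = 226 + 5·5 − 6·29 + 2·47 = 171
Policy A (E − 73, R + 49):
  B = 5
  R = 32 + 49 = 81
  L = 106
  E = -25 + 5·81 − 106 (−73 from intervention) = 201
  H = 221 − 6·5 − 3·106 + 6·201 = 1079
  U = 226 + 5·5 − 6·201 + 2·1079 = 1203
Change in U: 1203 − 171 = 1032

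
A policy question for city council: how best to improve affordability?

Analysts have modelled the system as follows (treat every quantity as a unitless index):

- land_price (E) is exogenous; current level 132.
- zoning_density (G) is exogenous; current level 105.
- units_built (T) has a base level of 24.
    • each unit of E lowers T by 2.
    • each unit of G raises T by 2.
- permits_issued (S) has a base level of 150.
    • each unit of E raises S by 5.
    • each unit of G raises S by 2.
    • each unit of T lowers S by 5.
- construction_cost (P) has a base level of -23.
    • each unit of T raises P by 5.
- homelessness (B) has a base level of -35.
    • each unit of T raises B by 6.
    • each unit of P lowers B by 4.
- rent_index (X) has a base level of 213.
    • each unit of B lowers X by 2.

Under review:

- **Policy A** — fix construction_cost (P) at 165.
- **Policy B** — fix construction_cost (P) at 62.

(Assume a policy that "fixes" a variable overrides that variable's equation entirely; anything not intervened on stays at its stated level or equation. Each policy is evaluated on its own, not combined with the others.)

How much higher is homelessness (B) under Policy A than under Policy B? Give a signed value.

Policy A (P := 165):
  E = 132
  G = 105
  T = 24 − 2·132 + 2·105 = -30
  P = 165
  B = -35 + 6·(-30) − 4·165 = -875
Policy B (P := 62):
  E = 132
  G = 105
  T = 24 − 2·132 + 2·105 = -30
  P = 62
  B = -35 + 6·(-30) − 4·62 = -463
B: -875 − (-463) = -412

-412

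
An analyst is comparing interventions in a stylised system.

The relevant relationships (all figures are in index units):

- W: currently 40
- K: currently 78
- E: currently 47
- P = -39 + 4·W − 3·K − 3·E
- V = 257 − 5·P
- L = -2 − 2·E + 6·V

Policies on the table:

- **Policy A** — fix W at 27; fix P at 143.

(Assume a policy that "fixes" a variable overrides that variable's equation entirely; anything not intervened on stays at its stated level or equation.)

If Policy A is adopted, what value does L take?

Policy A (W := 27, P := 143):
  W = 27
  K = 78
  E = 47
  P = 143
  V = 257 − 5·143 = -458
  L = -2 − 2·47 + 6·(-458) = -2844

-2844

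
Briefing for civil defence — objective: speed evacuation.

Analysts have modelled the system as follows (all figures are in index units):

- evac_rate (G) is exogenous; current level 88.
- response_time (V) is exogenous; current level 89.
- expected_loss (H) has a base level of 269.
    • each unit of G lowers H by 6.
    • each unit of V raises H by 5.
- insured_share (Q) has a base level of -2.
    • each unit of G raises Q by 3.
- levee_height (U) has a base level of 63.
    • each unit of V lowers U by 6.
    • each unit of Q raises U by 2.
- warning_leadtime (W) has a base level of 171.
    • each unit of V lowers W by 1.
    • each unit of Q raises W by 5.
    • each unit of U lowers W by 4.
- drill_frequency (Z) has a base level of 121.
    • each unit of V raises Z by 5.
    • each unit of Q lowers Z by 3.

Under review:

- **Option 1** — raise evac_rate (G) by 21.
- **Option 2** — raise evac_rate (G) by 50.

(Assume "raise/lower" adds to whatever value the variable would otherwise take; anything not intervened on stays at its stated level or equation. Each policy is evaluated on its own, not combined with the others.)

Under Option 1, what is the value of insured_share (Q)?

325

Option 1 (G + 21):
  G = 88 + 21 = 109
  Q = -2 + 3·109 = 325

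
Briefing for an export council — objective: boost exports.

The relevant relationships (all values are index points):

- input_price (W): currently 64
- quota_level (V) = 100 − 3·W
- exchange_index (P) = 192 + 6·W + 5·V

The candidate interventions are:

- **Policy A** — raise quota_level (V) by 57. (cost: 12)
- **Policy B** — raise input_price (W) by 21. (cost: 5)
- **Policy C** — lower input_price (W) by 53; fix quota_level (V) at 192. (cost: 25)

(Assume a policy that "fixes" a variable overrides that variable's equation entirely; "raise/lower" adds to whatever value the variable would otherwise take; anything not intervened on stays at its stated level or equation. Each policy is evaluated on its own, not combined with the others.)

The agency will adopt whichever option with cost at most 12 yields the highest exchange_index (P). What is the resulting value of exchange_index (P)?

401

Policy A (V + 57):
  W = 64
  V = 100 − 3·64 (+57 from intervention) = -35
  P = 192 + 6·64 + 5·(-35) = 401
Policy B (W + 21):
  W = 64 + 21 = 85
  V = 100 − 3·85 = -155
  P = 192 + 6·85 + 5·(-155) = -73
Comparing — Policy A: P=401, Policy B: P=-73. Highest is 401 (Policy A).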